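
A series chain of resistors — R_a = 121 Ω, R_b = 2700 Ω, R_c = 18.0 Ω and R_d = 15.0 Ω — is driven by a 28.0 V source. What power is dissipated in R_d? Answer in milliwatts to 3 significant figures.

Every series element carries the same I. Get I from the total resistance, then P = I² × R_d.
R_total = 121 + 2700 + 18.0 + 15.0 = 2854 Ω
I = V / R_total = 28.0 / 2854 = 0.009811 A
P_R_d = I² × R_d = (0.009811)² × 15.0 = 0.001444 W

1.44 mW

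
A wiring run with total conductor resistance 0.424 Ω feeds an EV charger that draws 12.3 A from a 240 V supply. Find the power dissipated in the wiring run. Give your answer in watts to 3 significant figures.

64.1 W

The wiring run and load are in series, so the same current flows in both; the loss is I²R_line.
The wiring run carries the full 12.3 A.
P_line = I² R_line = (12.30)² × 0.424 = 64.15 W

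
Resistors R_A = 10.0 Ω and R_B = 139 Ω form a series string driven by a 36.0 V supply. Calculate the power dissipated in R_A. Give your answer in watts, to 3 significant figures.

0.584 W

Series elements share the same current, so find I first, then use P = I²R.
R_total = 10.0 + 139 = 149.0 Ω
I = V / R_total = 36.0 / 149.0 = 0.2416 A
P_R_A = I² × R_A = (0.2416)² × 10.0 = 0.5838 W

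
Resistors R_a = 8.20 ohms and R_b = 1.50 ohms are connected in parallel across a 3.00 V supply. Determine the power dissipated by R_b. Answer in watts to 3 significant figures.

Every branch has 3.00 V across it, so for R_b the power is simply V²/R.
P_R_b = V² / R_b = (3.00)² / 1.50 Ω = 6.000 W

6.00 W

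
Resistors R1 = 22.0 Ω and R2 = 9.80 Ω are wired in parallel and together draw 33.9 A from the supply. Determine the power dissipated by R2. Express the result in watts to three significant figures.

The branches share the same voltage, but only the total current is given — find V from the equivalent resistance first.
1/R_eq = 1/22.0 + 1/9.80 ⇒ R_eq = 6.780 Ω
V = I_total × R_eq = 33.90 × 6.780 = 229.8 V
P_R2 = V² / R2 = (229.8)² / 9.80 = 5390 W

5390 W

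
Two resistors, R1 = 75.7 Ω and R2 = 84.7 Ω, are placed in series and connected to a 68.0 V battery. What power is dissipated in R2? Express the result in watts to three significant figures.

Series elements share the same current, so find I first, then use P = I²R.
R_total = 75.7 + 84.7 = 160.4 Ω
I = V / R_total = 68.0 / 160.4 = 0.4239 A
P_R2 = I² × R2 = (0.4239)² × 84.7 = 15.22 W

15.2 W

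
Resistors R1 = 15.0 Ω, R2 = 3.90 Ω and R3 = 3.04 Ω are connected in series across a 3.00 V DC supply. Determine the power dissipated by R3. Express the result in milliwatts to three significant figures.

Every series element carries the same I. Get I from the total resistance, then P = I² × R3.
R_total = 15.0 + 3.90 + 3.04 = 21.94 Ω
I = V / R_total = 3.00 / 21.94 = 0.1367 A
P_R3 = I² × R3 = (0.1367)² × 3.04 = 0.05684 W

56.8 mW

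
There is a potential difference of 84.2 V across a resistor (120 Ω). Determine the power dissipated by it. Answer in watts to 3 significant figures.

59.1 W

We know the drop across the element and its resistance — P = V²/R, one step.
P = (84.2 V)² / 120 Ω = 59.08 W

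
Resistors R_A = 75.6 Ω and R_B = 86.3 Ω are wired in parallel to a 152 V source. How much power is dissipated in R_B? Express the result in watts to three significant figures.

Each parallel branch sees the full supply voltage, so P = V²/R applies directly to the target branch.
P_R_B = V² / R_B = (152)² / 86.3 Ω = 267.7 W

268 W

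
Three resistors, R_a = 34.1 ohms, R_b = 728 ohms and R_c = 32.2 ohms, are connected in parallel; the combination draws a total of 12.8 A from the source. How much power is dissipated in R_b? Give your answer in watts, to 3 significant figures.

Parallel branches share V, not I — compute V via R_eq, then use V²/R for the target branch.
1/R_eq = 1/34.1 + 1/728 + 1/32.2 ⇒ R_eq = 16.19 Ω
V = I_total × R_eq = 12.80 × 16.19 = 207.3 V
P_R_b = V² / R_b = (207.3)² / 728 = 59.01 W

59.0 W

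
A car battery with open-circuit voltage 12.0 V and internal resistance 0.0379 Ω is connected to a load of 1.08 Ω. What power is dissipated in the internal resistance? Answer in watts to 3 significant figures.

4.37 W

The internal resistance carries the same current as the load; P_int = I²r.
I = ε / (r + R) = 12.0 / (0.0379 + 1.08) = 10.73 A
P_int = I² r = (10.73)² × 0.0379 = 4.367 W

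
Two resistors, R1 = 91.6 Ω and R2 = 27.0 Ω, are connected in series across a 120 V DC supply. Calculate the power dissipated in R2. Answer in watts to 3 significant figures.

In a series string the same current flows through every resistor — find that current, then P = I²R for the one we want.
R_total = 91.6 + 27.0 = 118.6 Ω
I = V / R_total = 120 / 118.6 = 1.012 A
P_R2 = I² × R2 = (1.012)² × 27.0 = 27.64 W

27.6 W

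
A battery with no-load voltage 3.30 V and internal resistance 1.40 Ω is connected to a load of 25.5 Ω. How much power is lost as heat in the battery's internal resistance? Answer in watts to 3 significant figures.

The source's internal resistance is just another series element carrying I; its dissipation is I²r.
I = ε / (r + R) = 3.30 / (1.40 + 25.5) = 0.1227 A
P_int = I² r = (0.1227)² × 1.40 = 0.02107 W

0.0211 W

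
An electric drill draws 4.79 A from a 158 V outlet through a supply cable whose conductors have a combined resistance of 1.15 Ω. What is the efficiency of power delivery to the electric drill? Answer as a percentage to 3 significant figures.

The supply cable carries the full 4.79 A.
P_line = I² R_line = (4.790)² × 1.15 = 26.39 W
P_source = V I = 158 × 4.790 = 756.8 W; P_load = 730.4 W
η = P_load / P_source = 730.4 / 756.8 = 0.9651

96.5 %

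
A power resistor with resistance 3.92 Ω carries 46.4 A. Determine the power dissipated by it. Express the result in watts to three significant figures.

8440 W

With I and R stated, P = I²R applies in one step.
P = (46.40 A)² × 3.92 Ω = 8440 W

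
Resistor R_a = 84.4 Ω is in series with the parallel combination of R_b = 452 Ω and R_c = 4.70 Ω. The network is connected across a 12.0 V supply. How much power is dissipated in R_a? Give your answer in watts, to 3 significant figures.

Reduce the parallel pair to R_p first; the network is then a simple series string.
R_p = (452×4.70)/(452+4.70) = 4.652 Ω
R_total = 84.4 + 4.652 = 89.05 Ω
I = V / R_total = 12.0 / 89.05 = 0.1348 A
The full supply current passes through R_a: P = I²R.
P_R_a = (0.1348)² × 84.4 = 1.533 W

1.53 W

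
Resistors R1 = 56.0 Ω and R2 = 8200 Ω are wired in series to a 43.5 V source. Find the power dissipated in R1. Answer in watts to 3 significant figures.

0.00155 W

Every series element carries the same I. Get I from the total resistance, then P = I² × R1.
R_total = 56.0 + 8200 = 8256 Ω
I = V / R_total = 43.5 / 8256 = 0.005269 A
P_R1 = I² × R1 = (0.005269)² × 56.0 = 0.001555 W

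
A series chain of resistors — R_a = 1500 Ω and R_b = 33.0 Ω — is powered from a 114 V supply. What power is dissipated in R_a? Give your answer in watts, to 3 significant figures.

8.30 W

Every series element carries the same I. Get I from the total resistance, then P = I² × R_a.
R_total = 1500 + 33.0 = 1533 Ω
I = V / R_total = 114 / 1533 = 0.07436 A
P_R_a = I² × R_a = (0.07436)² × 1500 = 8.295 W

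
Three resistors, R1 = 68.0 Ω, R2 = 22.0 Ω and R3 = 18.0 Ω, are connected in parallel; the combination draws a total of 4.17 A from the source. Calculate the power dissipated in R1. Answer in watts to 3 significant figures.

19.1 W

Only the total current is stated, so first find the parallel equivalent to get the voltage across the combination.
1/R_eq = 1/68.0 + 1/22.0 + 1/18.0 ⇒ R_eq = 8.642 Ω
V = I_total × R_eq = 4.170 × 8.642 = 36.04 V
P_R1 = V² / R1 = (36.04)² / 68.0 = 19.10 W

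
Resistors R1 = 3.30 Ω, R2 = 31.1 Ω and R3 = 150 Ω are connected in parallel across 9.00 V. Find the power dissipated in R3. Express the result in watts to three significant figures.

0.540 W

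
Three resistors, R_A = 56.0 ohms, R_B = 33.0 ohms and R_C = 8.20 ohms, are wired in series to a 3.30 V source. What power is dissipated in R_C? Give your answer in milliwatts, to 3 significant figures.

9.45 mW

Since the resistors are in series they all carry the loop current I = V/R_total; the power in any one is I²R.
R_total = 56.0 + 33.0 + 8.20 = 97.20 Ω
I = V / R_total = 3.30 / 97.20 = 0.03395 A
P_R_C = I² × R_C = (0.03395)² × 8.20 = 0.009452 W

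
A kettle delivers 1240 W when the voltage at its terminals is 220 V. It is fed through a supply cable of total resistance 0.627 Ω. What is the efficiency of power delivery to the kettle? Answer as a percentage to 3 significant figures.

98.4 %

I = P / V = 1240 / 220 = 5.636 A through the supply cable.
P_line = I² R_line = (5.636)² × 0.627 = 19.92 W
P_source = P_load + P_line = 1240 + 19.92 = 1260 W
η = P_load / P_source = 1240 / 1260 = 0.9842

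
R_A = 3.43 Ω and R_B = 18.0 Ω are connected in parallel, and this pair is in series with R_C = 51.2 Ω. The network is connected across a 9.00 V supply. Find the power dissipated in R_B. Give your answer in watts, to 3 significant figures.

Combine R_A and R_B into their parallel equivalent first, reducing the network to two series resistors.
R_p = (3.43×18.0)/(3.43+18.0) = 2.881 Ω
R_total = R_p + 51.2 = 2.881 + 51.2 = 54.08 Ω
I = V / R_total = 9.00 / 54.08 = 0.1664 A
Voltage across the parallel pair: V_p = I × R_p = 0.1664 × 2.881 = 0.4794 V
Use P = V²/R for R_B with V = V_p.
P_R_B = (0.4794)² / 18.0 = 0.01277 W

0.0128 W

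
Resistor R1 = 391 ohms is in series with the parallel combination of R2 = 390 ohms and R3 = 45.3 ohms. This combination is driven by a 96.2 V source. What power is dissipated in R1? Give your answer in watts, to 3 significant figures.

Replace R2 and R3 with their parallel equivalent so the circuit becomes R1 in series with R_p.
R_p = (390×45.3)/(390+45.3) = 40.59 Ω
R_total = 391 + 40.59 = 431.6 Ω
I = V / R_total = 96.2 / 431.6 = 0.2229 A
R1 is in the main series path, so its power is I²R1.
P_R1 = (0.2229)² × 391 = 19.43 W

19.4 W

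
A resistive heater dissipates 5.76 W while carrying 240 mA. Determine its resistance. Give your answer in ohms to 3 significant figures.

100 Ω

The two known quantities fix the third via R = P / I².
R = 5.76 / (0.2400)² = 100.0 Ω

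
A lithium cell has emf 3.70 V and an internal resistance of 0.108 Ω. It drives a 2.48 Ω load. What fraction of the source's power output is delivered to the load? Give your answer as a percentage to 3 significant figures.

The source delivers εI, of which I²R reaches the load and I²r is lost; since I is common, η = R/(R+r).
η = R / (R + r) = 2.48 / (2.48 + 0.108) = 0.9583

95.8 %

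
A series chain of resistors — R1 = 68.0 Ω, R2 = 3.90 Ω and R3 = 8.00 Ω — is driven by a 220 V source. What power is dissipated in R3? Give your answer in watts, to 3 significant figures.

60.7 W

The current is common to all series resistors; compute it, then apply P = I²R for the target.
R_total = 68.0 + 3.90 + 8.00 = 79.90 Ω
I = V / R_total = 220 / 79.90 = 2.753 A
P_R3 = I² × R3 = (2.753)² × 8.00 = 60.65 W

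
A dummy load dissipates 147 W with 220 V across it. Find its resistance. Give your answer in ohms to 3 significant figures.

Rearranging the power relation for the two known quantities gives R = V² / P.
R = (220)² / 147 = 329.3 Ω

329 Ω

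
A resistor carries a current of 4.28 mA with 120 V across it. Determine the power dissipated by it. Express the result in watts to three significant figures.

0.514 W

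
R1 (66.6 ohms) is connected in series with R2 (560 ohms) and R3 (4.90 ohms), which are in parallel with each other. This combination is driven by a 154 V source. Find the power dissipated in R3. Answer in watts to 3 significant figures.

Replace R2 and R3 with their parallel equivalent so the circuit becomes R1 in series with R_p.
R_p = (560×4.90)/(560+4.90) = 4.857 Ω
R_total = 66.6 + 4.857 = 71.46 Ω
I = V / R_total = 154 / 71.46 = 2.155 A
Voltage across the parallel pair: V_p = I × R_p = 2.155 × 4.857 = 10.47 V
R3 sees V_p directly, so P = V_p² / R3.
P_R3 = (10.47)² / 4.90 = 22.37 W

22.4 W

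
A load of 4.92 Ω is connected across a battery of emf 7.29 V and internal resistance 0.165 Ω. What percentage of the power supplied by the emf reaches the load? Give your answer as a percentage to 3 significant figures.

Efficiency is P_load / P_total. With a series r and R sharing the same I, P = I²R for each, so η = R/(R+r).
η = R / (R + r) = 4.92 / (4.92 + 0.165) = 0.9676

96.8 %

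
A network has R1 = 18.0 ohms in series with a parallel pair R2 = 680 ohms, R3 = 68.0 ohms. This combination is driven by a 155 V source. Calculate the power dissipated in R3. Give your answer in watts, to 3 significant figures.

212 W

First combine the parallel branches into one equivalent R_p, then R1 + R_p is a series pair.
R_p = (680×68.0)/(680+68.0) = 61.82 Ω
R_total = 18.0 + 61.82 = 79.82 Ω
I = V / R_total = 155 / 79.82 = 1.942 A
Voltage across the parallel pair: V_p = I × R_p = 1.942 × 61.82 = 120.0 V
R3 sees V_p directly, so P = V_p² / R3.
P_R3 = (120.0)² / 68.0 = 211.9 W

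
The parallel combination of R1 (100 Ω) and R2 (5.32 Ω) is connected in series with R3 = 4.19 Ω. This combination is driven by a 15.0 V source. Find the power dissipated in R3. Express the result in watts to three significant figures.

11.0 W

Collapse the R1‖R2 pair into one equivalent R_p; then R_p and R3 form a series string.
R_p = (100×5.32)/(100+5.32) = 5.051 Ω
R_total = R_p + 4.19 = 5.051 + 4.19 = 9.241 Ω
I = V / R_total = 15.0 / 9.241 = 1.623 A
R3 carries the full series current, so P = I²R.
P_R3 = (1.623)² × 4.19 = 11.04 W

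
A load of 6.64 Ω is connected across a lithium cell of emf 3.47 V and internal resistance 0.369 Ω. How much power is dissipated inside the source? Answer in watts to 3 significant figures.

0.0904 W

r is in series with the load, so it carries the full circuit current — the loss in it is I²r.
I = ε / (r + R) = 3.47 / (0.369 + 6.64) = 0.4951 A
P_int = I² r = (0.4951)² × 0.369 = 0.09044 W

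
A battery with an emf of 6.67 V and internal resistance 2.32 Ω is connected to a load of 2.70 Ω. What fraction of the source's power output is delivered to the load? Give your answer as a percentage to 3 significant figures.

53.8 %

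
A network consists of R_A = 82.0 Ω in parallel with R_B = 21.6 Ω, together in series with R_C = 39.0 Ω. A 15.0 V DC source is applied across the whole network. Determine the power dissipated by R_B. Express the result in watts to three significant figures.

First find R_p for the parallel pair, then treat R_p + R_C as a series loop.
R_p = (82.0×21.6)/(82.0+21.6) = 17.10 Ω
R_total = R_p + 39.0 = 17.10 + 39.0 = 56.10 Ω
I = V / R_total = 15.0 / 56.10 = 0.2674 A
Voltage across the parallel pair: V_p = I × R_p = 0.2674 × 17.10 = 4.572 V
R_B sits across V_p; its power is V_p²/R.
P_R_B = (4.572)² / 21.6 = 0.9675 W

0.968 W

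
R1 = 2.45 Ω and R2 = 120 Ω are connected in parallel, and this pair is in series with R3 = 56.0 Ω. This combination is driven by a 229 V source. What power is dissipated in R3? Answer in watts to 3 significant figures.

861 W

Collapse the R1‖R2 pair into one equivalent R_p; then R_p and R3 form a series string.
R_p = (2.45×120)/(2.45+120) = 2.401 Ω
R_total = R_p + 56.0 = 2.401 + 56.0 = 58.40 Ω
I = V / R_total = 229 / 58.40 = 3.921 A
R3 is the series element, so its power is I²R.
P_R3 = (3.921)² × 56.0 = 861.0 W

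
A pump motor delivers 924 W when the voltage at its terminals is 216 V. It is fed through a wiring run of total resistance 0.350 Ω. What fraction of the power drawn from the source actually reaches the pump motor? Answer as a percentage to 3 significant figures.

I = P / V = 924 / 216 = 4.278 A through the wiring run.
P_line = I² R_line = (4.278)² × 0.350 = 6.405 W
P_source = P_load + P_line = 924.0 + 6.405 = 930.4 W
η = P_load / P_source = 924.0 / 930.4 = 0.9931

99.3 %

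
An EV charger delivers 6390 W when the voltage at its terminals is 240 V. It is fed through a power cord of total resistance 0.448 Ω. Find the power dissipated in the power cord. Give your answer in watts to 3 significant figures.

318 W

Line loss is just I²R for the cable — we know both I and R_line directly.
I = P / V = 6390 / 240 = 26.62 A through the power cord.
P_line = I² R_line = (26.62)² × 0.448 = 317.6 W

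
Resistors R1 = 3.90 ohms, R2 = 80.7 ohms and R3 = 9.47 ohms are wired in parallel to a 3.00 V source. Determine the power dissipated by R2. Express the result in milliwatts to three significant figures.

112 mW

The supply voltage appears across each parallel branch — just use P = V²/R2.
P_R2 = V² / R2 = (3.00)² / 80.7 Ω = 0.1115 W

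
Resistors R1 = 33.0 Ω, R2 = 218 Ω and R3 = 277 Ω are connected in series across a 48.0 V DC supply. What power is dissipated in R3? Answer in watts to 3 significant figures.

2.29 W

Since the resistors are in series they all carry the loop current I = V/R_total; the power in any one is I²R.
R_total = 33.0 + 218 + 277 = 528.0 Ω
I = V / R_total = 48.0 / 528.0 = 0.09091 A
P_R3 = I² × R3 = (0.09091)² × 277 = 2.289 W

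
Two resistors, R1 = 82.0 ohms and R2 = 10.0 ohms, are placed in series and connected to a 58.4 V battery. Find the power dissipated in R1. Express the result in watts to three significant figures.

The current is common to all series resistors; compute it, then apply P = I²R for the target.
R_total = 82.0 + 10.0 = 92.00 Ω
I = V / R_total = 58.4 / 92.00 = 0.6348 A
P_R1 = I² × R1 = (0.6348)² × 82.0 = 33.04 W

33.0 W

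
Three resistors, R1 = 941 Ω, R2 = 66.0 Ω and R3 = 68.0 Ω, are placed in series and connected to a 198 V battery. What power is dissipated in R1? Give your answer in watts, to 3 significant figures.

In a series string the same current flows through every resistor — find that current, then P = I²R for the one we want.
R_total = 941 + 66.0 + 68.0 = 1075 Ω
I = V / R_total = 198 / 1075 = 0.1842 A
P_R1 = I² × R1 = (0.1842)² × 941 = 31.92 W

31.9 W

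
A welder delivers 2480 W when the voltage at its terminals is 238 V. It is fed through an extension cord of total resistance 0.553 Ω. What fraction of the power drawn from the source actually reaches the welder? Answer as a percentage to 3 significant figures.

I = P / V = 2480 / 238 = 10.42 A through the extension cord.
P_line = I² R_line = (10.42)² × 0.553 = 60.04 W
P_source = P_load + P_line = 2480 + 60.04 = 2540 W
η = P_load / P_source = 2480 / 2540 = 0.9764

97.6 %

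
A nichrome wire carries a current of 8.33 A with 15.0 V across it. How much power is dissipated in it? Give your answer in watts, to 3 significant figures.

125 W

Both the voltage across and the current through the element are known, so P = V I applies directly.
P = 15.0 V × 8.330 A = 125.0 W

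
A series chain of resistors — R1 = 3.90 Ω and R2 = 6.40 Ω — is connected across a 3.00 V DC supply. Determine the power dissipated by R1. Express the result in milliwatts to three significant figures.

Since the resistors are in series they all carry the loop current I = V/R_total; the power in any one is I²R.
R_total = 3.90 + 6.40 = 10.30 Ω
I = V / R_total = 3.00 / 10.30 = 0.2913 A
P_R1 = I² × R1 = (0.2913)² × 3.90 = 0.3309 W

331 mW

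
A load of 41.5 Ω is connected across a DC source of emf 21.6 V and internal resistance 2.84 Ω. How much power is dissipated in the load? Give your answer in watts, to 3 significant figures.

The internal resistance and the load are in series, so the same I flows through both; get I from ε/(r+R), then I²R for the load.
I = ε / (r + R) = 21.6 / (2.84 + 41.5) = 0.4871 A
P_load = I² R = (0.4871)² × 41.5 = 9.848 W

9.85 W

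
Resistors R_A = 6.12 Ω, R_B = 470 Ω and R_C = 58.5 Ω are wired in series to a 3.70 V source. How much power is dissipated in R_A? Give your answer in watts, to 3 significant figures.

0.000293 W

The current is common to all series resistors; compute it, then apply P = I²R for the target.
R_total = 6.12 + 470 + 58.5 = 534.6 Ω
I = V / R_total = 3.70 / 534.6 = 0.006921 A
P_R_A = I² × R_A = (0.006921)² × 6.12 = 0.0002931 W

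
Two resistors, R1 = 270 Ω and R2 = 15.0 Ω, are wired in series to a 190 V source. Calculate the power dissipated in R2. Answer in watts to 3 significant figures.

Since the resistors are in series they all carry the loop current I = V/R_total; the power in any one is I²R.
R_total = 270 + 15.0 = 285.0 Ω
I = V / R_total = 190 / 285.0 = 0.6667 A
P_R2 = I² × R2 = (0.6667)² × 15.0 = 6.667 W

6.67 W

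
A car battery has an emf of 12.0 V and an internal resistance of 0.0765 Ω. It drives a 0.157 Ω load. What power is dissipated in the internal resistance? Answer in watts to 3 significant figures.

202 W

The internal resistance carries the same current as the load; P_int = I²r.
I = ε / (r + R) = 12.0 / (0.0765 + 0.157) = 51.39 A
P_int = I² r = (51.39)² × 0.0765 = 202.0 W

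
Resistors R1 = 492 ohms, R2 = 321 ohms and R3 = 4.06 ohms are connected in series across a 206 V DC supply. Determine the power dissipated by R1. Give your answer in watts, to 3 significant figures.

31.3 W

Series elements share the same current, so find I first, then use P = I²R.
R_total = 492 + 321 + 4.06 = 817.1 Ω
I = V / R_total = 206 / 817.1 = 0.2521 A
P_R1 = I² × R1 = (0.2521)² × 492 = 31.27 W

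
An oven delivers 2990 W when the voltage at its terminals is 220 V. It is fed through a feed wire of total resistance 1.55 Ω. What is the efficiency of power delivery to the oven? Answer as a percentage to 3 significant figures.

91.3 %

I = P / V = 2990 / 220 = 13.59 A through the feed wire.
P_line = I² R_line = (13.59)² × 1.55 = 286.3 W
P_source = P_load + P_line = 2990 + 286.3 = 3276 W
η = P_load / P_source = 2990 / 3276 = 0.9126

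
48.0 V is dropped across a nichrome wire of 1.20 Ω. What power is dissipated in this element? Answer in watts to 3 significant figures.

V and R are stated; P = V²/R avoids computing the current.
P = (48.0 V)² / 1.20 Ω = 1920 W

1920 W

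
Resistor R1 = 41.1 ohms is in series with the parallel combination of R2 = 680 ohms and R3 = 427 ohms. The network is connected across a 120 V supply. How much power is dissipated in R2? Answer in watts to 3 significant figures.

First combine the parallel branches into one equivalent R_p, then R1 + R_p is a series pair.
R_p = (680×427)/(680+427) = 262.3 Ω
R_total = 41.1 + 262.3 = 303.4 Ω
I = V / R_total = 120 / 303.4 = 0.3955 A
Voltage across the parallel pair: V_p = I × R_p = 0.3955 × 262.3 = 103.7 V
With V_p across R2, its power is V_p²/R2.
P_R2 = (103.7)² / 680 = 15.83 W

15.8 W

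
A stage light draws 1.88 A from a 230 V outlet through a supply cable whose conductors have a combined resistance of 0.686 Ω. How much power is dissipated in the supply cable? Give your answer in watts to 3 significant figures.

2.42 W

The supply cable and load are in series, so the same current flows in both; the loss is I²R_line.
The supply cable carries the full 1.88 A.
P_line = I² R_line = (1.880)² × 0.686 = 2.425 W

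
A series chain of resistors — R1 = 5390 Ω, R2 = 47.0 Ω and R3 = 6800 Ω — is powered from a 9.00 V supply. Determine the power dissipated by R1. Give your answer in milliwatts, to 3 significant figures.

2.92 mW

Every series element carries the same I. Get I from the total resistance, then P = I² × R1.
R_total = 5390 + 47.0 + 6800 = 12240 Ω
I = V / R_total = 9.00 / 12240 = 0.0007355 A
P_R1 = I² × R1 = (0.0007355)² × 5390 = 0.002916 W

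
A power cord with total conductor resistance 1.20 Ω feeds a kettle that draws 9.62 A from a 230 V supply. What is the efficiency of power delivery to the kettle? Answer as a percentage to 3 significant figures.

95.0 %

The power cord carries the full 9.62 A.
P_line = I² R_line = (9.620)² × 1.20 = 111.1 W
P_source = V I = 230 × 9.620 = 2213 W; P_load = 2102 W
η = P_load / P_source = 2102 / 2213 = 0.9498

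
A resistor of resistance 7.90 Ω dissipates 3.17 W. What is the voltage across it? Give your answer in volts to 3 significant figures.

5.00 V

From P = V I = I²R = V²/R, with the two given quantities we get V = √(P R).
V = √(3.17 × 7.90) = 5.004 V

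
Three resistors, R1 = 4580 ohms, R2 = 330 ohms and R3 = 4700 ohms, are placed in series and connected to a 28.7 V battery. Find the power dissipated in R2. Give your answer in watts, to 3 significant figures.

0.00294 W

Since the resistors are in series they all carry the loop current I = V/R_total; the power in any one is I²R.
R_total = 4580 + 330 + 4700 = 9610 Ω
I = V / R_total = 28.7 / 9610 = 0.002986 A
P_R2 = I² × R2 = (0.002986)² × 330 = 0.002943 W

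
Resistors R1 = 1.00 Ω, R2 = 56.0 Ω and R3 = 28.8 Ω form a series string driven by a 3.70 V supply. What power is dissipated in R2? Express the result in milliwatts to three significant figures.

104 mW

In a series string the same current flows through every resistor — find that current, then P = I²R for the one we want.
R_total = 1.00 + 56.0 + 28.8 = 85.80 Ω
I = V / R_total = 3.70 / 85.80 = 0.04312 A
P_R2 = I² × R2 = (0.04312)² × 56.0 = 0.1041 W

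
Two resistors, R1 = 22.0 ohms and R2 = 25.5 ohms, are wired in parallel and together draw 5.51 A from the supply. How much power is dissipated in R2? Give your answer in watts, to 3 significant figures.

166 W

Only the total current is stated, so first find the parallel equivalent to get the voltage across the combination.
1/R_eq = 1/22.0 + 1/25.5 ⇒ R_eq = 11.81 Ω
V = I_total × R_eq = 5.510 × 11.81 = 65.08 V
P_R2 = V² / R2 = (65.08)² / 25.5 = 166.1 W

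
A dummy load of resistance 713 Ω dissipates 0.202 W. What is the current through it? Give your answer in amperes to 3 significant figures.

Rearranging the power relation for the two known quantities gives I = √(P / R).
I = √(0.202 / 713) = 0.01683 A

0.0168 A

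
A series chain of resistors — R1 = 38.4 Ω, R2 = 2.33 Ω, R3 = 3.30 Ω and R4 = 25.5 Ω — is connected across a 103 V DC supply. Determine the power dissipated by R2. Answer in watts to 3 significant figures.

5.11 W

In a series string the same current flows through every resistor — find that current, then P = I²R for the one we want.
R_total = 38.4 + 2.33 + 3.30 + 25.5 = 69.53 Ω
I = V / R_total = 103 / 69.53 = 1.481 A
P_R2 = I² × R2 = (1.481)² × 2.33 = 5.113 W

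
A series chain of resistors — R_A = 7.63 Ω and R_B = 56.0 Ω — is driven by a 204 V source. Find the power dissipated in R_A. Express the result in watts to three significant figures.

78.4 W

The current is common to all series resistors; compute it, then apply P = I²R for the target.
R_total = 7.63 + 56.0 = 63.63 Ω
I = V / R_total = 204 / 63.63 = 3.206 A
P_R_A = I² × R_A = (3.206)² × 7.63 = 78.43 W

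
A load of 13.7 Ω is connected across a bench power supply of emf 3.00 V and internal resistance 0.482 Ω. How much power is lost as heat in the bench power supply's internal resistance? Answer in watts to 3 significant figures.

r is in series with the load, so it carries the full circuit current — the loss in it is I²r.
I = ε / (r + R) = 3.00 / (0.482 + 13.7) = 0.2115 A
P_int = I² r = (0.2115)² × 0.482 = 0.02157 W

0.0216 W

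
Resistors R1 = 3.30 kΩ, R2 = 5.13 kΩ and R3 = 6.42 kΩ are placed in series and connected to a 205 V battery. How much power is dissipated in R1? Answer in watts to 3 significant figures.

The current is common to all series resistors; compute it, then apply P = I²R for the target.
R_total = (3.30 + 5.13 + 6.42) kΩ = 14850 Ω
I = V / R_total = 205 / 14850 = 0.01380 A
P_R1 = I² × R1 = (0.01380)² × 3300 = 0.6289 W

0.629 W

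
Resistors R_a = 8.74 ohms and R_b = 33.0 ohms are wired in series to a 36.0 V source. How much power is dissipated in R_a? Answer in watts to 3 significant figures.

6.50 W

Since the resistors are in series they all carry the loop current I = V/R_total; the power in any one is I²R.
R_total = 8.74 + 33.0 = 41.74 Ω
I = V / R_total = 36.0 / 41.74 = 0.8625 A
P_R_a = I² × R_a = (0.8625)² × 8.74 = 6.501 W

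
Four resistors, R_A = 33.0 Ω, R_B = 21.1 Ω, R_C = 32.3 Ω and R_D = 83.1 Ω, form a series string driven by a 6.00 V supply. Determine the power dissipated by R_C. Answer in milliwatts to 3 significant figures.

Since the resistors are in series they all carry the loop current I = V/R_total; the power in any one is I²R.
R_total = 33.0 + 21.1 + 32.3 + 83.1 = 169.5 Ω
I = V / R_total = 6.00 / 169.5 = 0.03540 A
P_R_C = I² × R_C = (0.03540)² × 32.3 = 0.04047 W

40.5 mW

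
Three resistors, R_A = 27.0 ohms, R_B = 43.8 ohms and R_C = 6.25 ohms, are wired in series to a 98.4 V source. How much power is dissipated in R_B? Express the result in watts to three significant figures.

The current is common to all series resistors; compute it, then apply P = I²R for the target.
R_total = 27.0 + 43.8 + 6.25 = 77.05 Ω
I = V / R_total = 98.4 / 77.05 = 1.277 A
P_R_B = I² × R_B = (1.277)² × 43.8 = 71.44 W

71.4 W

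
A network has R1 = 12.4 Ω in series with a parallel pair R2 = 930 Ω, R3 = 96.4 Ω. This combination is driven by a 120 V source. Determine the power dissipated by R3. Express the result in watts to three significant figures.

Replace R2 and R3 with their parallel equivalent so the circuit becomes R1 in series with R_p.
R_p = (930×96.4)/(930+96.4) = 87.35 Ω
R_total = 12.4 + 87.35 = 99.75 Ω
I = V / R_total = 120 / 99.75 = 1.203 A
Voltage across the parallel pair: V_p = I × R_p = 1.203 × 87.35 = 105.1 V
R3 sees V_p directly, so P = V_p² / R3.
P_R3 = (105.1)² / 96.4 = 114.5 W

115 W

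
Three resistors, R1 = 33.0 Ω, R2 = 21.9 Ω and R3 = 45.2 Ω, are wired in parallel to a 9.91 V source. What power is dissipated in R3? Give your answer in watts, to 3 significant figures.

2.17 W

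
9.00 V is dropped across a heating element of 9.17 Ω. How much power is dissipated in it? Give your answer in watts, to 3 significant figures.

With V across and R both known, P = V²/R gives the dissipation directly.
P = (9.00 V)² / 9.17 Ω = 8.833 W

8.83 W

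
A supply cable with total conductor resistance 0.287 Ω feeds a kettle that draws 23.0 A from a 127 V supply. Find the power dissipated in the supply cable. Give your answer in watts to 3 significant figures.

152 W

Line loss is just I²R for the cable — we know both I and R_line directly.
The supply cable carries the full 23.0 A.
P_line = I² R_line = (23.00)² × 0.287 = 151.8 W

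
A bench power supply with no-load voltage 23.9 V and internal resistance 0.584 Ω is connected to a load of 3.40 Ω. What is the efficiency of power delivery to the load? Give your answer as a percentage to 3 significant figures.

85.3 %

Efficiency is P_load / P_total. With a series r and R sharing the same I, P = I²R for each, so η = R/(R+r).
η = R / (R + r) = 3.40 / (3.40 + 0.584) = 0.8534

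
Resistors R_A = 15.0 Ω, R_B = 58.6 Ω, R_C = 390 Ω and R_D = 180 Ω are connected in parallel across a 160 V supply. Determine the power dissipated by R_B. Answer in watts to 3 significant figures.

437 W

The supply voltage appears across each parallel branch — just use P = V²/R_B.
P_R_B = V² / R_B = (160)² / 58.6 Ω = 436.9 W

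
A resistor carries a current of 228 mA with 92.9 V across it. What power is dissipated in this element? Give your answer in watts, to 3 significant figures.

Since both terminal voltage and current are stated, P = V I gives the power in one step.
P = 92.9 V × 0.2280 A = 21.18 W

21.2 W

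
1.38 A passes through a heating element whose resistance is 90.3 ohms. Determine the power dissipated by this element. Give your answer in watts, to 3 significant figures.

172 W

Knowing I and R, the power is just I²R — no need to find V first.
P = (1.380 A)² × 90.3 Ω = 172.0 W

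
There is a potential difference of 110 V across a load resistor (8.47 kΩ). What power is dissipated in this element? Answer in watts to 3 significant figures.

1.43 W

With V across and R both known, P = V²/R gives the dissipation directly.
P = (110 V)² / 8470 Ω = 1.429 W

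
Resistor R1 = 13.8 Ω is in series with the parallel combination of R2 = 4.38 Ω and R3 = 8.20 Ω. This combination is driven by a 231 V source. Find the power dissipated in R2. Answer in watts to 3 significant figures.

Reduce the parallel pair to R_p first; the network is then a simple series string.
R_p = (4.38×8.20)/(4.38+8.20) = 2.855 Ω
R_total = 13.8 + 2.855 = 16.66 Ω
I = V / R_total = 231 / 16.66 = 13.87 A
Voltage across the parallel pair: V_p = I × R_p = 13.87 × 2.855 = 39.60 V
R2 is across V_p, so use P = V²/R for that branch.
P_R2 = (39.60)² / 4.38 = 358.0 W

358 W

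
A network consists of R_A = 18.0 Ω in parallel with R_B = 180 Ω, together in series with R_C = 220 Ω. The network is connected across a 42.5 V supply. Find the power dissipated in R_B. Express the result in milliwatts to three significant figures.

48.1 mW

Collapse the R_A‖R_B pair into one equivalent R_p; then R_p and R_C form a series string.
R_p = (18.0×180)/(18.0+180) = 16.36 Ω
R_total = R_p + 220 = 16.36 + 220 = 236.4 Ω
I = V / R_total = 42.5 / 236.4 = 0.1798 A
Voltage across the parallel pair: V_p = I × R_p = 0.1798 × 16.36 = 2.942 V
Use P = V²/R for R_B with V = V_p.
P_R_B = (2.942)² / 180 = 0.04810 W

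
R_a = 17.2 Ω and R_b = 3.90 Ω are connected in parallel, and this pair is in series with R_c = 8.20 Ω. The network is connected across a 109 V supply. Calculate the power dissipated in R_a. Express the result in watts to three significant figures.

53.9 W

Collapse the R_a‖R_b pair into one equivalent R_p; then R_p and R_c form a series string.
R_p = (17.2×3.90)/(17.2+3.90) = 3.179 Ω
R_total = R_p + 8.20 = 3.179 + 8.20 = 11.38 Ω
I = V / R_total = 109 / 11.38 = 9.579 A
Voltage across the parallel pair: V_p = I × R_p = 9.579 × 3.179 = 30.45 V
Use P = V²/R for R_a with V = V_p.
P_R_a = (30.45)² / 17.2 = 53.92 W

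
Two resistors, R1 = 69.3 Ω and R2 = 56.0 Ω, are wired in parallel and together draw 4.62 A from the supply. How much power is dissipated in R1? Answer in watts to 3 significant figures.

Only the total current is stated, so first find the parallel equivalent to get the voltage across the combination.
1/R_eq = 1/69.3 + 1/56.0 ⇒ R_eq = 30.97 Ω
V = I_total × R_eq = 4.620 × 30.97 = 143.1 V
P_R1 = V² / R1 = (143.1)² / 69.3 = 295.5 W

295 W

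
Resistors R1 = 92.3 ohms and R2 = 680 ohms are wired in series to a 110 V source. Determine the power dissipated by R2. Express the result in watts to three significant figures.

13.8 W

Every series element carries the same I. Get I from the total resistance, then P = I² × R2.
R_total = 92.3 + 680 = 772.3 Ω
I = V / R_total = 110 / 772.3 = 0.1424 A
P_R2 = I² × R2 = (0.1424)² × 680 = 13.80 W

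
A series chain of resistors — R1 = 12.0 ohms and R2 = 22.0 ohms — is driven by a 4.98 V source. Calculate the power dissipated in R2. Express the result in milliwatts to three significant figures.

472 mW

Series elements share the same current, so find I first, then use P = I²R.
R_total = 12.0 + 22.0 = 34.00 Ω
I = V / R_total = 4.98 / 34.00 = 0.1465 A
P_R2 = I² × R2 = (0.1465)² × 22.0 = 0.4720 W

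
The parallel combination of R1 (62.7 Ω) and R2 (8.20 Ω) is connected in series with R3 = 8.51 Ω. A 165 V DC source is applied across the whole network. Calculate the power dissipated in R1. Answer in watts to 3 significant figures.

Reduce the parallel combination to a single R_p; the circuit then becomes R_p in series with the remaining resistor.
R_p = (62.7×8.20)/(62.7+8.20) = 7.252 Ω
R_total = R_p + 8.51 = 7.252 + 8.51 = 15.76 Ω
I = V / R_total = 165 / 15.76 = 10.47 A
Voltage across the parallel pair: V_p = I × R_p = 10.47 × 7.252 = 75.91 V
Use P = V²/R for R1 with V = V_p.
P_R1 = (75.91)² / 62.7 = 91.91 W

91.9 W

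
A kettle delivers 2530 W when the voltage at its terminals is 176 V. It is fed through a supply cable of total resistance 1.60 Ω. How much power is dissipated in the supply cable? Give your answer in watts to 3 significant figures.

331 W

The supply cable is a series resistance carrying the load current; its dissipation is I²R_line.
I = P / V = 2530 / 176 = 14.38 A through the supply cable.
P_line = I² R_line = (14.38)² × 1.60 = 330.6 W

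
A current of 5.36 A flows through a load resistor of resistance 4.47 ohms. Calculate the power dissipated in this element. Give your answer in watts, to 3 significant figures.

128 W

The current through and the resistance of the element are both given; use P = I²R.
P = (5.360 A)² × 4.47 Ω = 128.4 W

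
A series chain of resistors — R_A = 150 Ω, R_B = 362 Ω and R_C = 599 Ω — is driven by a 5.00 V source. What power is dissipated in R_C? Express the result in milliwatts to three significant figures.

Series elements share the same current, so find I first, then use P = I²R.
R_total = 150 + 362 + 599 = 1111 Ω
I = V / R_total = 5.00 / 1111 = 0.004500 A
P_R_C = I² × R_C = (0.004500)² × 599 = 0.01213 W

12.1 mW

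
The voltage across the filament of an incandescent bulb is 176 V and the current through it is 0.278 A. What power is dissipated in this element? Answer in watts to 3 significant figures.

48.9 W

Since both terminal voltage and current are stated, P = V I gives the power in one step.
P = 176 V × 0.2780 A = 48.93 W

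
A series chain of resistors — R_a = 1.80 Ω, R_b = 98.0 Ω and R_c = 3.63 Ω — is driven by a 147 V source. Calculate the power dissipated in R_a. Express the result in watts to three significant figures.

Since the resistors are in series they all carry the loop current I = V/R_total; the power in any one is I²R.
R_total = 1.80 + 98.0 + 3.63 = 103.4 Ω
I = V / R_total = 147 / 103.4 = 1.421 A
P_R_a = I² × R_a = (1.421)² × 1.80 = 3.636 W

3.64 W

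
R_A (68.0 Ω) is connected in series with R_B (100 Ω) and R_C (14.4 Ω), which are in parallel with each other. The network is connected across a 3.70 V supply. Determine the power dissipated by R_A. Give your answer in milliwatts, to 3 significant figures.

First combine the parallel branches into one equivalent R_p, then R_A + R_p is a series pair.
R_p = (100×14.4)/(100+14.4) = 12.59 Ω
R_total = 68.0 + 12.59 = 80.59 Ω
I = V / R_total = 3.70 / 80.59 = 0.04591 A
The full supply current passes through R_A: P = I²R.
P_R_A = (0.04591)² × 68.0 = 0.1433 W

143 mW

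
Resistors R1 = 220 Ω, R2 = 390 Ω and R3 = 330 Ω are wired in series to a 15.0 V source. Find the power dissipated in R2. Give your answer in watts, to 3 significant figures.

In a series string the same current flows through every resistor — find that current, then P = I²R for the one we want.
R_total = 220 + 390 + 330 = 940.0 Ω
I = V / R_total = 15.0 / 940.0 = 0.01596 A
P_R2 = I² × R2 = (0.01596)² × 390 = 0.09931 W

0.0993 W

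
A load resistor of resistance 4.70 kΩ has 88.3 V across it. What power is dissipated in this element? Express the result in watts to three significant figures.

1.66 W

We know the drop across the element and its resistance — P = V²/R, one step.
P = (88.3 V)² / 4700 Ω = 1.659 W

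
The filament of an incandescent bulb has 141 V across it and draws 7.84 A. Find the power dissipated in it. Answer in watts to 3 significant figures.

1110 W

Since both terminal voltage and current are stated, P = V I gives the power in one step.
P = 141 V × 7.840 A = 1105 W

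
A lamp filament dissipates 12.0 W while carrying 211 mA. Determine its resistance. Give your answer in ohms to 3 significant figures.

270 Ω

The two known quantities fix the third via R = P / I².
R = 12.0 / (0.2110)² = 269.5 Ω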